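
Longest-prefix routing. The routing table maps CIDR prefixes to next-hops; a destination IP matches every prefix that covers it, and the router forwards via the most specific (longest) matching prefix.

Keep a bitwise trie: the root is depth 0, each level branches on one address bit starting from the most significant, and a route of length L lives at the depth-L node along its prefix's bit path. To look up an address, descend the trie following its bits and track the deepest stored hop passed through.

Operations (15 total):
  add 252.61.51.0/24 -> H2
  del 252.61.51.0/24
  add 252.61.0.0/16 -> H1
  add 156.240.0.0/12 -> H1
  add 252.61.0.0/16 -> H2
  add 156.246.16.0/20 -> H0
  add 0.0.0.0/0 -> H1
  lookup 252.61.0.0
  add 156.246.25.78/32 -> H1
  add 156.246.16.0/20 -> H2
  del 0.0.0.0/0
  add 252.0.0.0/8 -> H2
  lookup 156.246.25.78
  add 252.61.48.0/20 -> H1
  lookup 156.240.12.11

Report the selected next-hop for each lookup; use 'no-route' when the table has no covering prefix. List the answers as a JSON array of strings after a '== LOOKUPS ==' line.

Apply in order:
  + 252.61.51.0/24 (H2) depth=24
  - 252.61.51.0/24 clear@24
  + 252.61.0.0/16 (H1) depth=16
  + 156.240.0.0/12 (H1) depth=12
  + 252.61.0.0/16 (H2) depth=16
  + 156.246.16.0/20 (H0) depth=20
  + 0.0.0.0/0 (H1) depth=0
  ? 252.61.0.0  path d0:H1→d1:-→d2:-→d3:-→d4:-→d5:-→d6:-→d7:-→d8:-→d9:-→d10:-→d11:-→d12:-→d13:-→d14:-→d15:-→d16:H2→d17:-→d18:-  best=H2
  + 156.246.25.78/32 (H1) depth=32
  + 156.246.16.0/20 (H2) depth=20
  - 0.0.0.0/0 clear@0
  + 252.0.0.0/8 (H2) depth=8
  ? 156.246.25.78  path d0:-→d1:-→d2:-→d3:-→d4:-→d5:-→d6:-→d7:-→d8:-→d9:-→d10:-→d11:-→d12:H1→d13:-→d14:-→d15:-→d16:-→d17:-→d18:-→d19:-→d20:H2→d21:-→d22:-→d23:-→d24:-→d25:-→d26:-→d27:-→d28:-→d29:-→d30:-→d31:-→d32:H1  best=H1
  + 252.61.48.0/20 (H1) depth=20
  ? 156.240.12.11  path d0:-→d1:-→d2:-→d3:-→d4:-→d5:-→d6:-→d7:-→d8:-→d9:-→d10:-→d11:-→d12:H1→d13:-  best=H1

== LOOKUPS ==
["H2","H1","H1"]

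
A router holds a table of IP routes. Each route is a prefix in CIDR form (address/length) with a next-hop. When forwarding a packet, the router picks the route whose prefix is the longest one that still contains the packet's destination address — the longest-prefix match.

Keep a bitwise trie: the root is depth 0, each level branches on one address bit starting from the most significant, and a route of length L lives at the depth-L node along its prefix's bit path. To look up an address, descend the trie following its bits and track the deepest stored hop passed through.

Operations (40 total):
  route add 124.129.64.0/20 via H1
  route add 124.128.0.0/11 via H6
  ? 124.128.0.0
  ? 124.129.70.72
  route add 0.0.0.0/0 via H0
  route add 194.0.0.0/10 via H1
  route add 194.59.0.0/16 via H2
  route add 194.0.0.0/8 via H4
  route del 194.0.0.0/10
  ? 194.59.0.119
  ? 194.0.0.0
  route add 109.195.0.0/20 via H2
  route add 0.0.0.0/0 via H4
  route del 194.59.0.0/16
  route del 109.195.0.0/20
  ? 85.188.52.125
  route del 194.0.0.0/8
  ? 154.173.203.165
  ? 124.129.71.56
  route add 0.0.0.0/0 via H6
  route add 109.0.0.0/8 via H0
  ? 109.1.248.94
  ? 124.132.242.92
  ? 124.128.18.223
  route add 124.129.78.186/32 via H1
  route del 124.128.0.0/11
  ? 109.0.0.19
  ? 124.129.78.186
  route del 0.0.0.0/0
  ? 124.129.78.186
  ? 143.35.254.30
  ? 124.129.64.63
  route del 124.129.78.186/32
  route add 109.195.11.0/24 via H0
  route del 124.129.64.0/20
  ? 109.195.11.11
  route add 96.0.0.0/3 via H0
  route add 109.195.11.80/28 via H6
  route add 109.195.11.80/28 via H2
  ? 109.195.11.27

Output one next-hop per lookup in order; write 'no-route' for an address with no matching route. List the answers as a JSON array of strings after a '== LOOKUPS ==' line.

Apply in order:
  + 124.129.64.0/20 (H1) depth=20
  + 124.128.0.0/11 (H6) depth=11
  Q 124.128.0.0: descend 011111001000000 ; hops seen [H6] ; pick H6
  Q 124.129.70.72: descend 01111100100000010100 ; hops seen [H6,H1] ; pick H1
  + 0.0.0.0/0 (H0) depth=0
  + 194.0.0.0/10 (H1) depth=10
  + 194.59.0.0/16 (H2) depth=16
  + 194.0.0.0/8 (H4) depth=8
  - 194.0.0.0/10 clear@10
  Q 194.59.0.119: descend 1100001000111011 ; hops seen [H0,H4,H2] ; pick H2
  Q 194.0.0.0: descend 1100001000 ; hops seen [H0,H4] ; pick H4
  + 109.195.0.0/20 (H2) depth=20
  + 0.0.0.0/0 (H4) depth=0
  - 194.59.0.0/16 clear@16
  - 109.195.0.0/20 clear@20
  Q 85.188.52.125: descend 01 ; hops seen [H4] ; pick H4
  - 194.0.0.0/8 clear@8
  Q 154.173.203.165: descend 1 ; hops seen [H4] ; pick H4
  Q 124.129.71.56: descend 01111100100000010100 ; hops seen [H4,H6,H1] ; pick H1
  + 0.0.0.0/0 (H6) depth=0
  + 109.0.0.0/8 (H0) depth=8
  Q 109.1.248.94: descend 01101101 ; hops seen [H6,H0] ; pick H0
  Q 124.132.242.92: descend 0111110010000 ; hops seen [H6,H6] ; pick H6
  Q 124.128.18.223: descend 011111001000000 ; hops seen [H6,H6] ; pick H6
  + 124.129.78.186/32 (H1) depth=32
  - 124.128.0.0/11 clear@11
  Q 109.0.0.19: descend 01101101 ; hops seen [H6,H0] ; pick H0
  Q 124.129.78.186: descend 01111100100000010100111010111010 ; hops seen [H6,H1,H1] ; pick H1
  - 0.0.0.0/0 clear@0
  Q 124.129.78.186: descend 01111100100000010100111010111010 ; hops seen [H1,H1] ; pick H1
  Q 143.35.254.30: descend 1 ; hops seen [∅] ; pick no-route
  Q 124.129.64.63: descend 01111100100000010100 ; hops seen [H1] ; pick H1
  - 124.129.78.186/32 clear@32
  + 109.195.11.0/24 (H0) depth=24
  - 124.129.64.0/20 clear@20
  Q 109.195.11.11: descend 011011011100001100001011 ; hops seen [H0,H0] ; pick H0
  + 96.0.0.0/3 (H0) depth=3
  + 109.195.11.80/28 (H6) depth=28
  + 109.195.11.80/28 (H2) depth=28
  Q 109.195.11.27: descend 0110110111000011000010110 ; hops seen [H0,H0,H0] ; pick H0

== LOOKUPS ==
["H6","H1","H2","H4","H4","H4","H1","H0","H6","H6","H0","H1","H1","no-route","H1","H0","H0"]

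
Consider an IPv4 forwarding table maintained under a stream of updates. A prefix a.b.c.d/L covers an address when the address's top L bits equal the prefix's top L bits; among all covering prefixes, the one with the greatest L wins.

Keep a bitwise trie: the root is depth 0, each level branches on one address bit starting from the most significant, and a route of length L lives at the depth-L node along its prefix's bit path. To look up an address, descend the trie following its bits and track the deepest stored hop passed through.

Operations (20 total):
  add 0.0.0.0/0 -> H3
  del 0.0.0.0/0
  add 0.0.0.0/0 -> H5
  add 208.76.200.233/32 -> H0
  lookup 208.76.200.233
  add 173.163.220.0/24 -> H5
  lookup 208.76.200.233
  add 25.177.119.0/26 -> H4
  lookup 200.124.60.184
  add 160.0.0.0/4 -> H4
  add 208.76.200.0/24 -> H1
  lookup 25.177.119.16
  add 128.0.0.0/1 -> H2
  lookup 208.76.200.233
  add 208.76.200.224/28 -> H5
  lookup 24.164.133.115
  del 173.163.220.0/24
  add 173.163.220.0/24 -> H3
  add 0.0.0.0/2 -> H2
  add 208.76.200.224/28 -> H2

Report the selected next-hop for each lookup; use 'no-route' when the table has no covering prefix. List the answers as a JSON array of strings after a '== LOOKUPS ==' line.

Trace:
  add 0.0.0.0/0 -> H3 at depth 0
  - 0.0.0.0/0 clear@0
  add 0.0.0.0/0 -> H5 at depth 0
  add 208.76.200.233/32 -> H0 at depth 32
  Q 208.76.200.233: descend 11010000010011001100100011101001 ; hops seen [H5,H0] ; pick H0
  add 173.163.220.0/24 -> H5 at depth 24
  Q 208.76.200.233: descend 11010000010011001100100011101001 ; hops seen [H5,H0] ; pick H0
  add 25.177.119.0/26 -> H4 at depth 26
  Q 200.124.60.184: descend 110 ; hops seen [H5] ; pick H5
  add 160.0.0.0/4 -> H4 at depth 4
  add 208.76.200.0/24 -> H1 at depth 24
  Q 25.177.119.16: descend 00011001101100010111011100 ; hops seen [H5,H4] ; pick H4
  add 128.0.0.0/1 -> H2 at depth 1
  Q 208.76.200.233: descend 11010000010011001100100011101001 ; hops seen [H5,H2,H1,H0] ; pick H0
  add 208.76.200.224/28 -> H5 at depth 28
  Q 24.164.133.115: descend 0001100 ; hops seen [H5] ; pick H5
  - 173.163.220.0/24 clear@24
  add 173.163.220.0/24 -> H3 at depth 24
  add 0.0.0.0/2 -> H2 at depth 2
  add 208.76.200.224/28 -> H2 at depth 28

== LOOKUPS ==
["H0","H0","H5","H4","H0","H5"]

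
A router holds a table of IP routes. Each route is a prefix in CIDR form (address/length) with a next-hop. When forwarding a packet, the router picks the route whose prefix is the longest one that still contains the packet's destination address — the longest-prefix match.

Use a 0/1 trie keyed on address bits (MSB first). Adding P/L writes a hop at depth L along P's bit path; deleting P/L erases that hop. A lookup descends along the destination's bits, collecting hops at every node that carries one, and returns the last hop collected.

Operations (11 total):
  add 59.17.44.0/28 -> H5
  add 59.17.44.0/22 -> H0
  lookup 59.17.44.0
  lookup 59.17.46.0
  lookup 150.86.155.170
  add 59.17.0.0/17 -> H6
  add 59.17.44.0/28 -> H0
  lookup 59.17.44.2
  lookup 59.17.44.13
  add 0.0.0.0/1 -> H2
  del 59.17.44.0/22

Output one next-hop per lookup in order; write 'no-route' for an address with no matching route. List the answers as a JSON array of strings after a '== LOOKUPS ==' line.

Apply in order:
  add 59.17.44.0/28 -> H5 at depth 28
  add 59.17.44.0/22 -> H0 at depth 22
  Q 59.17.44.0: descend 0011101100010001001011000000 ; hops seen [H0,H5] ; pick H5
  Q 59.17.46.0: descend 0011101100010001001011 ; hops seen [H0] ; pick H0
  Q 150.86.155.170: descend ε ; hops seen [∅] ; pick no-route
  add 59.17.0.0/17 -> H6 at depth 17
  add 59.17.44.0/28 -> H0 at depth 28
  Q 59.17.44.2: descend 0011101100010001001011000000 ; hops seen [H6,H0,H0] ; pick H0
  Q 59.17.44.13: descend 0011101100010001001011000000 ; hops seen [H6,H0,H0] ; pick H0
  add 0.0.0.0/1 -> H2 at depth 1
  del 59.17.44.0/22 (clear depth 22)

== LOOKUPS ==
["H5","H0","no-route","H0","H0"]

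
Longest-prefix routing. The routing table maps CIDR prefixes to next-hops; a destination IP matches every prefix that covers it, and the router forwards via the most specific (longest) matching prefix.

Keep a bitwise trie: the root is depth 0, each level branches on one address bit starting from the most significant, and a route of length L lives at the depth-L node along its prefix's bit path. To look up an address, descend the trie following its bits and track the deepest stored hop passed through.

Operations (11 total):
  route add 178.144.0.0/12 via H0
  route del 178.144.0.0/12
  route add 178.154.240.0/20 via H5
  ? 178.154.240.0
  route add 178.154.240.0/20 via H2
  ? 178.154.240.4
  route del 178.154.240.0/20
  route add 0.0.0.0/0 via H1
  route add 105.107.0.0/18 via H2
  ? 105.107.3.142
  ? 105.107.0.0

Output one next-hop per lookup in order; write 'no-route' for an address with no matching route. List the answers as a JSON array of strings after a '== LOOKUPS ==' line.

Trace:
  + 178.144.0.0/12 (H0) depth=12
  del 178.144.0.0/12 (clear depth 12)
  + 178.154.240.0/20 (H5) depth=20
  lookup 178.154.240.0: bits 10110010100110101111 walk d0:-→d1:-→d2:-→d3:-→d4:-→d5:-→d6:-→d7:-→d8:-→d9:-→d10:-→d11:-→d12:-→d13:-→d14:-→d15:-→d16:-→d17:-→d18:-→d19:-→d20:H5 -> H5
  + 178.154.240.0/20 (H2) depth=20
  lookup 178.154.240.4: bits 10110010100110101111 walk d0:-→d1:-→d2:-→d3:-→d4:-→d5:-→d6:-→d7:-→d8:-→d9:-→d10:-→d11:-→d12:-→d13:-→d14:-→d15:-→d16:-→d17:-→d18:-→d19:-→d20:H2 -> H2
  del 178.154.240.0/20 (clear depth 20)
  + 0.0.0.0/0 (H1) depth=0
  + 105.107.0.0/18 (H2) depth=18
  lookup 105.107.3.142: bits 011010010110101100 walk d0:H1→d1:-→d2:-→d3:-→d4:-→d5:-→d6:-→d7:-→d8:-→d9:-→d10:-→d11:-→d12:-→d13:-→d14:-→d15:-→d16:-→d17:-→d18:H2 -> H2
  lookup 105.107.0.0: bits 011010010110101100 walk d0:H1→d1:-→d2:-→d3:-→d4:-→d5:-→d6:-→d7:-→d8:-→d9:-→d10:-→d11:-→d12:-→d13:-→d14:-→d15:-→d16:-→d17:-→d18:H2 -> H2

== LOOKUPS ==
["H5","H2","H2","H2"]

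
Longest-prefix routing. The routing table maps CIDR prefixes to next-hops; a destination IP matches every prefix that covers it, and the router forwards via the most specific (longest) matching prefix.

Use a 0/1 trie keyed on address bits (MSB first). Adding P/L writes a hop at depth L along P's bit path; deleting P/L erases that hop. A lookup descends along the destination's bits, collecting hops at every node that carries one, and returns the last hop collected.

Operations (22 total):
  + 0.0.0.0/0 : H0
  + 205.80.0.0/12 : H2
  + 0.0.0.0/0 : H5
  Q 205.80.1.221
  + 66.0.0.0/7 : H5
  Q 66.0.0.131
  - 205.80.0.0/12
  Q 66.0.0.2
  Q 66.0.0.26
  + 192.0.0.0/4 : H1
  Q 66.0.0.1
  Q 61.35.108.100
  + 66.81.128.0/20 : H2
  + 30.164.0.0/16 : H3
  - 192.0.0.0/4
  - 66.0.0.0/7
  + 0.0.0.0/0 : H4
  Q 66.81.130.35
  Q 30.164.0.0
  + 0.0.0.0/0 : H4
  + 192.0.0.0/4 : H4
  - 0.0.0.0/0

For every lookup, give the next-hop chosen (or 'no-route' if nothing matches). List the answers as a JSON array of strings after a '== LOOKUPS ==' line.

Process each operation:
  add 0.0.0.0/0 -> H0 at depth 0
  add 205.80.0.0/12 -> H2 at depth 12
  add 0.0.0.0/0 -> H5 at depth 0
  lookup 205.80.1.221: bits 110011010101 walk d0:H5→d1:-→d2:-→d3:-→d4:-→d5:-→d6:-→d7:-→d8:-→d9:-→d10:-→d11:-→d12:H2 -> H2
  add 66.0.0.0/7 -> H5 at depth 7
  lookup 66.0.0.131: bits 0100001 walk d0:H5→d1:-→d2:-→d3:-→d4:-→d5:-→d6:-→d7:H5 -> H5
  del 205.80.0.0/12 (clear depth 12)
  lookup 66.0.0.2: bits 0100001 walk d0:H5→d1:-→d2:-→d3:-→d4:-→d5:-→d6:-→d7:H5 -> H5
  lookup 66.0.0.26: bits 0100001 walk d0:H5→d1:-→d2:-→d3:-→d4:-→d5:-→d6:-→d7:H5 -> H5
  add 192.0.0.0/4 -> H1 at depth 4
  lookup 66.0.0.1: bits 0100001 walk d0:H5→d1:-→d2:-→d3:-→d4:-→d5:-→d6:-→d7:H5 -> H5
  lookup 61.35.108.100: bits 0 walk d0:H5→d1:- -> H5
  add 66.81.128.0/20 -> H2 at depth 20
  add 30.164.0.0/16 -> H3 at depth 16
  del 192.0.0.0/4 (clear depth 4)
  del 66.0.0.0/7 (clear depth 7)
  add 0.0.0.0/0 -> H4 at depth 0
  lookup 66.81.130.35: bits 01000010010100011000 walk d0:H4→d1:-→d2:-→d3:-→d4:-→d5:-→d6:-→d7:-→d8:-→d9:-→d10:-→d11:-→d12:-→d13:-→d14:-→d15:-→d16:-→d17:-→d18:-→d19:-→d20:H2 -> H2
  lookup 30.164.0.0: bits 0001111010100100 walk d0:H4→d1:-→d2:-→d3:-→d4:-→d5:-→d6:-→d7:-→d8:-→d9:-→d10:-→d11:-→d12:-→d13:-→d14:-→d15:-→d16:H3 -> H3
  add 0.0.0.0/0 -> H4 at depth 0
  add 192.0.0.0/4 -> H4 at depth 4
  del 0.0.0.0/0 (clear depth 0)

== LOOKUPS ==
["H2","H5","H5","H5","H5","H5","H2","H3"]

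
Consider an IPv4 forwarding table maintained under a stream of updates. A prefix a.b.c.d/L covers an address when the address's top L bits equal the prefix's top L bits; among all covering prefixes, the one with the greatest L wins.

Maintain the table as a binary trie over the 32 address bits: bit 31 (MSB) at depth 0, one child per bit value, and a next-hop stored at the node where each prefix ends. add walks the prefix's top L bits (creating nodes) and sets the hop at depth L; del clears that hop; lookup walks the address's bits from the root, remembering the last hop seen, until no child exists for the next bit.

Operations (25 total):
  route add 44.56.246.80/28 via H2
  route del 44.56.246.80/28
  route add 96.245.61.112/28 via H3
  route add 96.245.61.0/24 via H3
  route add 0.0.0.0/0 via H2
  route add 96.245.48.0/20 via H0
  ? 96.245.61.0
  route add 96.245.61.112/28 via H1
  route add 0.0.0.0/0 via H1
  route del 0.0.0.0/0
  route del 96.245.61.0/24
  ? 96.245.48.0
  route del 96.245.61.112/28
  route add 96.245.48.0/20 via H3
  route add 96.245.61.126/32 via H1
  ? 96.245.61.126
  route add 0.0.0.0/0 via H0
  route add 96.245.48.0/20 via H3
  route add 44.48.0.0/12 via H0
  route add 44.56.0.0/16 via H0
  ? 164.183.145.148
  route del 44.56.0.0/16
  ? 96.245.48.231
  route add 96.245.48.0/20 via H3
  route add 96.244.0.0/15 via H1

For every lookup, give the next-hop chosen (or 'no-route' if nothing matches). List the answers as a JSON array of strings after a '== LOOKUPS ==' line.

Apply in order:
  add 44.56.246.80/28 -> H2 at depth 28
  - 44.56.246.80/28 clear@28
  add 96.245.61.112/28 -> H3 at depth 28
  add 96.245.61.0/24 -> H3 at depth 24
  add 0.0.0.0/0 -> H2 at depth 0
  add 96.245.48.0/20 -> H0 at depth 20
  lookup 96.245.61.0: bits 0110000011110101001111010 walk d0:H2→d1:-→d2:-→d3:-→d4:-→d5:-→d6:-→d7:-→d8:-→d9:-→d10:-→d11:-→d12:-→d13:-→d14:-→d15:-→d16:-→d17:-→d18:-→d19:-→d20:H0→d21:-→d22:-→d23:-→d24:H3→d25:- -> H3
  add 96.245.61.112/28 -> H1 at depth 28
  add 0.0.0.0/0 -> H1 at depth 0
  - 0.0.0.0/0 clear@0
  - 96.245.61.0/24 clear@24
  lookup 96.245.48.0: bits 01100000111101010011 walk d0:-→d1:-→d2:-→d3:-→d4:-→d5:-→d6:-→d7:-→d8:-→d9:-→d10:-→d11:-→d12:-→d13:-→d14:-→d15:-→d16:-→d17:-→d18:-→d19:-→d20:H0 -> H0
  - 96.245.61.112/28 clear@28
  add 96.245.48.0/20 -> H3 at depth 20
  add 96.245.61.126/32 -> H1 at depth 32
  lookup 96.245.61.126: bits 01100000111101010011110101111110 walk d0:-→d1:-→d2:-→d3:-→d4:-→d5:-→d6:-→d7:-→d8:-→d9:-→d10:-→d11:-→d12:-→d13:-→d14:-→d15:-→d16:-→d17:-→d18:-→d19:-→d20:H3→d21:-→d22:-→d23:-→d24:-→d25:-→d26:-→d27:-→d28:-→d29:-→d30:-→d31:-→d32:H1 -> H1
  add 0.0.0.0/0 -> H0 at depth 0
  add 96.245.48.0/20 -> H3 at depth 20
  add 44.48.0.0/12 -> H0 at depth 12
  add 44.56.0.0/16 -> H0 at depth 16
  lookup 164.183.145.148: bits ε walk d0:H0 -> H0
  - 44.56.0.0/16 clear@16
  lookup 96.245.48.231: bits 01100000111101010011 walk d0:H0→d1:-→d2:-→d3:-→d4:-→d5:-→d6:-→d7:-→d8:-→d9:-→d10:-→d11:-→d12:-→d13:-→d14:-→d15:-→d16:-→d17:-→d18:-→d19:-→d20:H3 -> H3
  add 96.245.48.0/20 -> H3 at depth 20
  add 96.244.0.0/15 -> H1 at depth 15

== LOOKUPS ==
["H3","H0","H1","H0","H3"]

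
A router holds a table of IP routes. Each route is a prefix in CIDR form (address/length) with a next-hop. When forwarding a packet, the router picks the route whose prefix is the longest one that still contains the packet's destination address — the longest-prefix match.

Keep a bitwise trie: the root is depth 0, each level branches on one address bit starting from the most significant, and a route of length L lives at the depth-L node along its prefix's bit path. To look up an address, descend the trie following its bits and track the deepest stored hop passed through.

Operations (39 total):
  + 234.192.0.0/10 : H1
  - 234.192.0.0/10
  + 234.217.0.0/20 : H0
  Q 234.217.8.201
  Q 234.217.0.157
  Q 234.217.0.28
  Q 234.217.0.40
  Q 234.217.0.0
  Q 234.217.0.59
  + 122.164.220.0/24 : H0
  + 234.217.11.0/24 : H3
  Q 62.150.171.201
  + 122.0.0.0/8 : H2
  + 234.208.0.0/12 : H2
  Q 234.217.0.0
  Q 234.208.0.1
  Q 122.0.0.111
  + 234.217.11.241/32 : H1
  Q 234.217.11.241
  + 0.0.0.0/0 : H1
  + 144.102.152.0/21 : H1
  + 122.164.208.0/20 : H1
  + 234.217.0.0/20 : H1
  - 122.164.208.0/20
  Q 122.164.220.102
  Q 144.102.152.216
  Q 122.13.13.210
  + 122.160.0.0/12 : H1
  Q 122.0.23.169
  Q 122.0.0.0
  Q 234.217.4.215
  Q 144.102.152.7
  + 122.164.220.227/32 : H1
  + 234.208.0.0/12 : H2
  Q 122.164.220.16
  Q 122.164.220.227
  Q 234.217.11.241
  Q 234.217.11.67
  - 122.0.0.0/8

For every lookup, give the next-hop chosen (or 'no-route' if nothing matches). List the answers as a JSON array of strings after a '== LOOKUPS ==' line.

Apply in order:
  + 234.192.0.0/10 (H1) depth=10
  del 234.192.0.0/10 (clear depth 10)
  + 234.217.0.0/20 (H0) depth=20
  ? 234.217.8.201  path d0:-→d1:-→d2:-→d3:-→d4:-→d5:-→d6:-→d7:-→d8:-→d9:-→d10:-→d11:-→d12:-→d13:-→d14:-→d15:-→d16:-→d17:-→d18:-→d19:-→d20:H0  best=H0
  ? 234.217.0.157  path d0:-→d1:-→d2:-→d3:-→d4:-→d5:-→d6:-→d7:-→d8:-→d9:-→d10:-→d11:-→d12:-→d13:-→d14:-→d15:-→d16:-→d17:-→d18:-→d19:-→d20:H0  best=H0
  ? 234.217.0.28  path d0:-→d1:-→d2:-→d3:-→d4:-→d5:-→d6:-→d7:-→d8:-→d9:-→d10:-→d11:-→d12:-→d13:-→d14:-→d15:-→d16:-→d17:-→d18:-→d19:-→d20:H0  best=H0
  ? 234.217.0.40  path d0:-→d1:-→d2:-→d3:-→d4:-→d5:-→d6:-→d7:-→d8:-→d9:-→d10:-→d11:-→d12:-→d13:-→d14:-→d15:-→d16:-→d17:-→d18:-→d19:-→d20:H0  best=H0
  ? 234.217.0.0  path d0:-→d1:-→d2:-→d3:-→d4:-→d5:-→d6:-→d7:-→d8:-→d9:-→d10:-→d11:-→d12:-→d13:-→d14:-→d15:-→d16:-→d17:-→d18:-→d19:-→d20:H0  best=H0
  ? 234.217.0.59  path d0:-→d1:-→d2:-→d3:-→d4:-→d5:-→d6:-→d7:-→d8:-→d9:-→d10:-→d11:-→d12:-→d13:-→d14:-→d15:-→d16:-→d17:-→d18:-→d19:-→d20:H0  best=H0
  + 122.164.220.0/24 (H0) depth=24
  + 234.217.11.0/24 (H3) depth=24
  ? 62.150.171.201  path d0:-→d1:-  best=no-route
  + 122.0.0.0/8 (H2) depth=8
  + 234.208.0.0/12 (H2) depth=12
  ? 234.217.0.0  path d0:-→d1:-→d2:-→d3:-→d4:-→d5:-→d6:-→d7:-→d8:-→d9:-→d10:-→d11:-→d12:H2→d13:-→d14:-→d15:-→d16:-→d17:-→d18:-→d19:-→d20:H0  best=H0
  ? 234.208.0.1  path d0:-→d1:-→d2:-→d3:-→d4:-→d5:-→d6:-→d7:-→d8:-→d9:-→d10:-→d11:-→d12:H2  best=H2
  ? 122.0.0.111  path d0:-→d1:-→d2:-→d3:-→d4:-→d5:-→d6:-→d7:-→d8:H2  best=H2
  + 234.217.11.241/32 (H1) depth=32
  ? 234.217.11.241  path d0:-→d1:-→d2:-→d3:-→d4:-→d5:-→d6:-→d7:-→d8:-→d9:-→d10:-→d11:-→d12:H2→d13:-→d14:-→d15:-→d16:-→d17:-→d18:-→d19:-→d20:H0→d21:-→d22:-→d23:-→d24:H3→d25:-→d26:-→d27:-→d28:-→d29:-→d30:-→d31:-→d32:H1  best=H1
  + 0.0.0.0/0 (H1) depth=0
  + 144.102.152.0/21 (H1) depth=21
  + 122.164.208.0/20 (H1) depth=20
  + 234.217.0.0/20 (H1) depth=20
  del 122.164.208.0/20 (clear depth 20)
  ? 122.164.220.102  path d0:H1→d1:-→d2:-→d3:-→d4:-→d5:-→d6:-→d7:-→d8:H2→d9:-→d10:-→d11:-→d12:-→d13:-→d14:-→d15:-→d16:-→d17:-→d18:-→d19:-→d20:-→d21:-→d22:-→d23:-→d24:H0  best=H0
  ? 144.102.152.216  path d0:H1→d1:-→d2:-→d3:-→d4:-→d5:-→d6:-→d7:-→d8:-→d9:-→d10:-→d11:-→d12:-→d13:-→d14:-→d15:-→d16:-→d17:-→d18:-→d19:-→d20:-→d21:H1  best=H1
  ? 122.13.13.210  path d0:H1→d1:-→d2:-→d3:-→d4:-→d5:-→d6:-→d7:-→d8:H2  best=H2
  + 122.160.0.0/12 (H1) depth=12
  ? 122.0.23.169  path d0:H1→d1:-→d2:-→d3:-→d4:-→d5:-→d6:-→d7:-→d8:H2  best=H2
  ? 122.0.0.0  path d0:H1→d1:-→d2:-→d3:-→d4:-→d5:-→d6:-→d7:-→d8:H2  best=H2
  ? 234.217.4.215  path d0:H1→d1:-→d2:-→d3:-→d4:-→d5:-→d6:-→d7:-→d8:-→d9:-→d10:-→d11:-→d12:H2→d13:-→d14:-→d15:-→d16:-→d17:-→d18:-→d19:-→d20:H1  best=H1
  ? 144.102.152.7  path d0:H1→d1:-→d2:-→d3:-→d4:-→d5:-→d6:-→d7:-→d8:-→d9:-→d10:-→d11:-→d12:-→d13:-→d14:-→d15:-→d16:-→d17:-→d18:-→d19:-→d20:-→d21:H1  best=H1
  + 122.164.220.227/32 (H1) depth=32
  + 234.208.0.0/12 (H2) depth=12
  ? 122.164.220.16  path d0:H1→d1:-→d2:-→d3:-→d4:-→d5:-→d6:-→d7:-→d8:H2→d9:-→d10:-→d11:-→d12:H1→d13:-→d14:-→d15:-→d16:-→d17:-→d18:-→d19:-→d20:-→d21:-→d22:-→d23:-→d24:H0  best=H0
  ? 122.164.220.227  path d0:H1→d1:-→d2:-→d3:-→d4:-→d5:-→d6:-→d7:-→d8:H2→d9:-→d10:-→d11:-→d12:H1→d13:-→d14:-→d15:-→d16:-→d17:-→d18:-→d19:-→d20:-→d21:-→d22:-→d23:-→d24:H0→d25:-→d26:-→d27:-→d28:-→d29:-→d30:-→d31:-→d32:H1  best=H1
  ? 234.217.11.241  path d0:H1→d1:-→d2:-→d3:-→d4:-→d5:-→d6:-→d7:-→d8:-→d9:-→d10:-→d11:-→d12:H2→d13:-→d14:-→d15:-→d16:-→d17:-→d18:-→d19:-→d20:H1→d21:-→d22:-→d23:-→d24:H3→d25:-→d26:-→d27:-→d28:-→d29:-→d30:-→d31:-→d32:H1  best=H1
  ? 234.217.11.67  path d0:H1→d1:-→d2:-→d3:-→d4:-→d5:-→d6:-→d7:-→d8:-→d9:-→d10:-→d11:-→d12:H2→d13:-→d14:-→d15:-→d16:-→d17:-→d18:-→d19:-→d20:H1→d21:-→d22:-→d23:-→d24:H3  best=H3
  del 122.0.0.0/8 (clear depth 8)

== LOOKUPS ==
["H0","H0","H0","H0","H0","H0","no-route","H0","H2","H2","H1","H0","H1","H2","H2","H2","H1","H1","H0","H1","H1","H3"]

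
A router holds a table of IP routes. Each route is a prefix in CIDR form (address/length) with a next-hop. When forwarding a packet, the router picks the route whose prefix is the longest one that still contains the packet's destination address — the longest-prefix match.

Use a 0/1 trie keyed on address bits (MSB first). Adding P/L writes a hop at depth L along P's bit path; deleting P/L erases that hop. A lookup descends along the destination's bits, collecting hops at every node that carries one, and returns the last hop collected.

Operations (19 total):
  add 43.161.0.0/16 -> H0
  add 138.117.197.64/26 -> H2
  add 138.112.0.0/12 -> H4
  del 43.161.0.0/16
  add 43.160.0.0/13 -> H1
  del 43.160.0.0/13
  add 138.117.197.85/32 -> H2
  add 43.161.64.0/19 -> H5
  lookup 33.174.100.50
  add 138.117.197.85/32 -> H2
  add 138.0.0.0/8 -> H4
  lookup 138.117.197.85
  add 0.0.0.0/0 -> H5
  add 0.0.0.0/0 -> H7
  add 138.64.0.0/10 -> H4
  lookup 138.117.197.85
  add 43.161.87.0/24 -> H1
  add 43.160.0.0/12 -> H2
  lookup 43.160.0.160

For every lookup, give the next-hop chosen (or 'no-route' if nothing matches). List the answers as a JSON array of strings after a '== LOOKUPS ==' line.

Process each operation:
  + 43.161.0.0/16 (H0) depth=16
  + 138.117.197.64/26 (H2) depth=26
  + 138.112.0.0/12 (H4) depth=12
  - 43.161.0.0/16 clear@16
  + 43.160.0.0/13 (H1) depth=13
  - 43.160.0.0/13 clear@13
  + 138.117.197.85/32 (H2) depth=32
  + 43.161.64.0/19 (H5) depth=19
  ? 33.174.100.50  path d0:-→d1:-→d2:-→d3:-→d4:-  best=no-route
  + 138.117.197.85/32 (H2) depth=32
  + 138.0.0.0/8 (H4) depth=8
  ? 138.117.197.85  path d0:-→d1:-→d2:-→d3:-→d4:-→d5:-→d6:-→d7:-→d8:H4→d9:-→d10:-→d11:-→d12:H4→d13:-→d14:-→d15:-→d16:-→d17:-→d18:-→d19:-→d20:-→d21:-→d22:-→d23:-→d24:-→d25:-→d26:H2→d27:-→d28:-→d29:-→d30:-→d31:-→d32:H2  best=H2
  + 0.0.0.0/0 (H5) depth=0
  + 0.0.0.0/0 (H7) depth=0
  + 138.64.0.0/10 (H4) depth=10
  ? 138.117.197.85  path d0:H7→d1:-→d2:-→d3:-→d4:-→d5:-→d6:-→d7:-→d8:H4→d9:-→d10:H4→d11:-→d12:H4→d13:-→d14:-→d15:-→d16:-→d17:-→d18:-→d19:-→d20:-→d21:-→d22:-→d23:-→d24:-→d25:-→d26:H2→d27:-→d28:-→d29:-→d30:-→d31:-→d32:H2  best=H2
  + 43.161.87.0/24 (H1) depth=24
  + 43.160.0.0/12 (H2) depth=12
  ? 43.160.0.160  path d0:H7→d1:-→d2:-→d3:-→d4:-→d5:-→d6:-→d7:-→d8:-→d9:-→d10:-→d11:-→d12:H2→d13:-→d14:-→d15:-  best=H2

== LOOKUPS ==
["no-route","H2","H2","H2"]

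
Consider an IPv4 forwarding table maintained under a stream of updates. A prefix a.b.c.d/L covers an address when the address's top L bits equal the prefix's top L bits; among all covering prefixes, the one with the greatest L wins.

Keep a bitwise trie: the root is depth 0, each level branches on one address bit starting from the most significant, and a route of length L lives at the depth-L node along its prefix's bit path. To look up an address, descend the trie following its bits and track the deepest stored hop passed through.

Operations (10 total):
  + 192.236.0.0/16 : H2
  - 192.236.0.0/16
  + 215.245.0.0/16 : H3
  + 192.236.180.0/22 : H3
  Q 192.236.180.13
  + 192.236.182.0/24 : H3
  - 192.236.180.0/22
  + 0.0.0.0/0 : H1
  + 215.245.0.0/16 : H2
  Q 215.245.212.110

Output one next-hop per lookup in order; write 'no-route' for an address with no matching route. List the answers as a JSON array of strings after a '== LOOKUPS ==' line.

Apply in order:
  add 192.236.0.0/16 -> H2 at depth 16
  del 192.236.0.0/16 (clear depth 16)
  add 215.245.0.0/16 -> H3 at depth 16
  add 192.236.180.0/22 -> H3 at depth 22
  Q 192.236.180.13: descend 1100000011101100101101 ; hops seen [H3] ; pick H3
  add 192.236.182.0/24 -> H3 at depth 24
  del 192.236.180.0/22 (clear depth 22)
  add 0.0.0.0/0 -> H1 at depth 0
  add 215.245.0.0/16 -> H2 at depth 16
  Q 215.245.212.110: descend 1101011111110101 ; hops seen [H1,H2] ; pick H2

== LOOKUPS ==
["H3","H2"]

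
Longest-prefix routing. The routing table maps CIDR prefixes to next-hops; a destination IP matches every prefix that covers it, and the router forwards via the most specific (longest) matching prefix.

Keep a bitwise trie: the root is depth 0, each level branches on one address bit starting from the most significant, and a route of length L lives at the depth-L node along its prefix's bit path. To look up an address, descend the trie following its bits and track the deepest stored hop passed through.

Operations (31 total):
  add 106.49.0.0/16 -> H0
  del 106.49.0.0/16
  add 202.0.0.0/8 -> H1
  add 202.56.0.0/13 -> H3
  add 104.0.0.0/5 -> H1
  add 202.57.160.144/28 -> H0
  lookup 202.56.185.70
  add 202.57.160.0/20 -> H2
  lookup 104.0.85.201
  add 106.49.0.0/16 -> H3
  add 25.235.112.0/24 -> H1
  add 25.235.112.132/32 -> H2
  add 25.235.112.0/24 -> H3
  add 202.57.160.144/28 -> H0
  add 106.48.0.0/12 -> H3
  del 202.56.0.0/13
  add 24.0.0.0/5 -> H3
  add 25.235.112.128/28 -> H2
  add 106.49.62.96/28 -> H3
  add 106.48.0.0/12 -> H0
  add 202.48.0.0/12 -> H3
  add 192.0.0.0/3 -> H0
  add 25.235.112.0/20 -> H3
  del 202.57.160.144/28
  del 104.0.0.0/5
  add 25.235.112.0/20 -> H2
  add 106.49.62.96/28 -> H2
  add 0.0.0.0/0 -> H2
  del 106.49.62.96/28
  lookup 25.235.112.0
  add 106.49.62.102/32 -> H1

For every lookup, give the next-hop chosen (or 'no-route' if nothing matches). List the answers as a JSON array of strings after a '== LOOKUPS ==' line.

Apply in order:
  + 106.49.0.0/16 (H0) depth=16
  del 106.49.0.0/16 (clear depth 16)
  + 202.0.0.0/8 (H1) depth=8
  + 202.56.0.0/13 (H3) depth=13
  + 104.0.0.0/5 (H1) depth=5
  + 202.57.160.144/28 (H0) depth=28
  ? 202.56.185.70  path d0:-→d1:-→d2:-→d3:-→d4:-→d5:-→d6:-→d7:-→d8:H1→d9:-→d10:-→d11:-→d12:-→d13:H3→d14:-→d15:-  best=H3
  + 202.57.160.0/20 (H2) depth=20
  ? 104.0.85.201  path d0:-→d1:-→d2:-→d3:-→d4:-→d5:H1→d6:-  best=H1
  + 106.49.0.0/16 (H3) depth=16
  + 25.235.112.0/24 (H1) depth=24
  + 25.235.112.132/32 (H2) depth=32
  + 25.235.112.0/24 (H3) depth=24
  + 202.57.160.144/28 (H0) depth=28
  + 106.48.0.0/12 (H3) depth=12
  del 202.56.0.0/13 (clear depth 13)
  + 24.0.0.0/5 (H3) depth=5
  + 25.235.112.128/28 (H2) depth=28
  + 106.49.62.96/28 (H3) depth=28
  + 106.48.0.0/12 (H0) depth=12
  + 202.48.0.0/12 (H3) depth=12
  + 192.0.0.0/3 (H0) depth=3
  + 25.235.112.0/20 (H3) depth=20
  del 202.57.160.144/28 (clear depth 28)
  del 104.0.0.0/5 (clear depth 5)
  + 25.235.112.0/20 (H2) depth=20
  + 106.49.62.96/28 (H2) depth=28
  + 0.0.0.0/0 (H2) depth=0
  del 106.49.62.96/28 (clear depth 28)
  ? 25.235.112.0  path d0:H2→d1:-→d2:-→d3:-→d4:-→d5:H3→d6:-→d7:-→d8:-→d9:-→d10:-→d11:-→d12:-→d13:-→d14:-→d15:-→d16:-→d17:-→d18:-→d19:-→d20:H2→d21:-→d22:-→d23:-→d24:H3  best=H3
  + 106.49.62.102/32 (H1) depth=32

== LOOKUPS ==
["H3","H1","H3"]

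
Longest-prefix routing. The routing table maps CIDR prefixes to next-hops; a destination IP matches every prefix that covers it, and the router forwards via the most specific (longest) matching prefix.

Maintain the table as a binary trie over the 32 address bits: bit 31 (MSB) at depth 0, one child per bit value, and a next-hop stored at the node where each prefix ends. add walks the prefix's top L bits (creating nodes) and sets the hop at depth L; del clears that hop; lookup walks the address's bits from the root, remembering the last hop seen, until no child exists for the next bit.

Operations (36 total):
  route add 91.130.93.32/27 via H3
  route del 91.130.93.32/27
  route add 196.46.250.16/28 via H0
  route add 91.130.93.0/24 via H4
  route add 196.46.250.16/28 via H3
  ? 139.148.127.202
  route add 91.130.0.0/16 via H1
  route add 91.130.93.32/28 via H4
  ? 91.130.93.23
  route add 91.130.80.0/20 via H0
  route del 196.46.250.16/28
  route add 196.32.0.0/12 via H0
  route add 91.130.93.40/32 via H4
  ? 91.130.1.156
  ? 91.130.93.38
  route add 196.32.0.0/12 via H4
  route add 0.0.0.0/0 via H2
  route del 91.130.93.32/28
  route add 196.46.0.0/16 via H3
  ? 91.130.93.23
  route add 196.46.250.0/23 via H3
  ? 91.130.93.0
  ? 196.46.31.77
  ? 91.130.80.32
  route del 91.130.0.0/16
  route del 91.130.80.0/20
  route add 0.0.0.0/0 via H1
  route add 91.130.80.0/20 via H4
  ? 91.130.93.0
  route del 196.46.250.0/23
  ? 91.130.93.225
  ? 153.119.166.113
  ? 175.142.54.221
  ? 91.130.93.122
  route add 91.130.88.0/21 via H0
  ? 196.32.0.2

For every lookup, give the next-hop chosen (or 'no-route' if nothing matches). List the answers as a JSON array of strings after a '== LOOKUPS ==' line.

Process each operation:
  add 91.130.93.32/27 -> H3 at depth 27
  - 91.130.93.32/27 clear@27
  add 196.46.250.16/28 -> H0 at depth 28
  add 91.130.93.0/24 -> H4 at depth 24
  add 196.46.250.16/28 -> H3 at depth 28
  ? 139.148.127.202  path d0:-→d1:-  best=no-route
  add 91.130.0.0/16 -> H1 at depth 16
  add 91.130.93.32/28 -> H4 at depth 28
  ? 91.130.93.23  path d0:-→d1:-→d2:-→d3:-→d4:-→d5:-→d6:-→d7:-→d8:-→d9:-→d10:-→d11:-→d12:-→d13:-→d14:-→d15:-→d16:H1→d17:-→d18:-→d19:-→d20:-→d21:-→d22:-→d23:-→d24:H4→d25:-→d26:-  best=H4
  add 91.130.80.0/20 -> H0 at depth 20
  - 196.46.250.16/28 clear@28
  add 196.32.0.0/12 -> H0 at depth 12
  add 91.130.93.40/32 -> H4 at depth 32
  ? 91.130.1.156  path d0:-→d1:-→d2:-→d3:-→d4:-→d5:-→d6:-→d7:-→d8:-→d9:-→d10:-→d11:-→d12:-→d13:-→d14:-→d15:-→d16:H1→d17:-  best=H1
  ? 91.130.93.38  path d0:-→d1:-→d2:-→d3:-→d4:-→d5:-→d6:-→d7:-→d8:-→d9:-→d10:-→d11:-→d12:-→d13:-→d14:-→d15:-→d16:H1→d17:-→d18:-→d19:-→d20:H0→d21:-→d22:-→d23:-→d24:H4→d25:-→d26:-→d27:-→d28:H4  best=H4
  add 196.32.0.0/12 -> H4 at depth 12
  add 0.0.0.0/0 -> H2 at depth 0
  - 91.130.93.32/28 clear@28
  add 196.46.0.0/16 -> H3 at depth 16
  ? 91.130.93.23  path d0:H2→d1:-→d2:-→d3:-→d4:-→d5:-→d6:-→d7:-→d8:-→d9:-→d10:-→d11:-→d12:-→d13:-→d14:-→d15:-→d16:H1→d17:-→d18:-→d19:-→d20:H0→d21:-→d22:-→d23:-→d24:H4→d25:-→d26:-  best=H4
  add 196.46.250.0/23 -> H3 at depth 23
  ? 91.130.93.0  path d0:H2→d1:-→d2:-→d3:-→d4:-→d5:-→d6:-→d7:-→d8:-→d9:-→d10:-→d11:-→d12:-→d13:-→d14:-→d15:-→d16:H1→d17:-→d18:-→d19:-→d20:H0→d21:-→d22:-→d23:-→d24:H4→d25:-→d26:-  best=H4
  ? 196.46.31.77  path d0:H2→d1:-→d2:-→d3:-→d4:-→d5:-→d6:-→d7:-→d8:-→d9:-→d10:-→d11:-→d12:H4→d13:-→d14:-→d15:-→d16:H3  best=H3
  ? 91.130.80.32  path d0:H2→d1:-→d2:-→d3:-→d4:-→d5:-→d6:-→d7:-→d8:-→d9:-→d10:-→d11:-→d12:-→d13:-→d14:-→d15:-→d16:H1→d17:-→d18:-→d19:-→d20:H0  best=H0
  - 91.130.0.0/16 clear@16
  - 91.130.80.0/20 clear@20
  add 0.0.0.0/0 -> H1 at depth 0
  add 91.130.80.0/20 -> H4 at depth 20
  ? 91.130.93.0  path d0:H1→d1:-→d2:-→d3:-→d4:-→d5:-→d6:-→d7:-→d8:-→d9:-→d10:-→d11:-→d12:-→d13:-→d14:-→d15:-→d16:-→d17:-→d18:-→d19:-→d20:H4→d21:-→d22:-→d23:-→d24:H4→d25:-→d26:-  best=H4
  - 196.46.250.0/23 clear@23
  ? 91.130.93.225  path d0:H1→d1:-→d2:-→d3:-→d4:-→d5:-→d6:-→d7:-→d8:-→d9:-→d10:-→d11:-→d12:-→d13:-→d14:-→d15:-→d16:-→d17:-→d18:-→d19:-→d20:H4→d21:-→d22:-→d23:-→d24:H4  best=H4
  ? 153.119.166.113  path d0:H1→d1:-  best=H1
  ? 175.142.54.221  path d0:H1→d1:-  best=H1
  ? 91.130.93.122  path d0:H1→d1:-→d2:-→d3:-→d4:-→d5:-→d6:-→d7:-→d8:-→d9:-→d10:-→d11:-→d12:-→d13:-→d14:-→d15:-→d16:-→d17:-→d18:-→d19:-→d20:H4→d21:-→d22:-→d23:-→d24:H4→d25:-  best=H4
  add 91.130.88.0/21 -> H0 at depth 21
  ? 196.32.0.2  path d0:H1→d1:-→d2:-→d3:-→d4:-→d5:-→d6:-→d7:-→d8:-→d9:-→d10:-→d11:-→d12:H4  best=H4

== LOOKUPS ==
["no-route","H4","H1","H4","H4","H4","H3","H0","H4","H4","H1","H1","H4","H4"]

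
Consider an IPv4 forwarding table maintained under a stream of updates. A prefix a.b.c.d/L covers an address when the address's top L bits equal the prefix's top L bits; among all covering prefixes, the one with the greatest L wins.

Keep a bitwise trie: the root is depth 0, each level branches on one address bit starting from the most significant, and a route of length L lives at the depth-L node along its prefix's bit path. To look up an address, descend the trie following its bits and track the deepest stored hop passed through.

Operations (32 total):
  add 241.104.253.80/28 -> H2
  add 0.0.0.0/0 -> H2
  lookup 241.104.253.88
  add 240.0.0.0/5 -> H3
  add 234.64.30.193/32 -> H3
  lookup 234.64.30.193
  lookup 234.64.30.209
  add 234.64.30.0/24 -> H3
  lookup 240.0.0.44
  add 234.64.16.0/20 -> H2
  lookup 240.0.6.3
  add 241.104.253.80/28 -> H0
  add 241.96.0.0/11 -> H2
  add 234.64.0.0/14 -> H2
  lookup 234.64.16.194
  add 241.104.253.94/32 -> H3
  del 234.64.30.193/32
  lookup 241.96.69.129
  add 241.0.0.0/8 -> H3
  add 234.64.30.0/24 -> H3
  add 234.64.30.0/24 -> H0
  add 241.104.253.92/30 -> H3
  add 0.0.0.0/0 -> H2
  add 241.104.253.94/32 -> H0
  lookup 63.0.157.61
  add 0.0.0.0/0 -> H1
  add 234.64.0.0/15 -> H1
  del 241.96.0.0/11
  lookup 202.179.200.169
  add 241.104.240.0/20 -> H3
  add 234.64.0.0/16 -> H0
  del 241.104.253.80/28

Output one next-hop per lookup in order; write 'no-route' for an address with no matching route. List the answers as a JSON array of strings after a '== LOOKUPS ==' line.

Trace:
  add 241.104.253.80/28 -> H2 at depth 28
  add 0.0.0.0/0 -> H2 at depth 0
  lookup 241.104.253.88: bits 1111000101101000111111010101 walk d0:H2→d1:-→d2:-→d3:-→d4:-→d5:-→d6:-→d7:-→d8:-→d9:-→d10:-→d11:-→d12:-→d13:-→d14:-→d15:-→d16:-→d17:-→d18:-→d19:-→d20:-→d21:-→d22:-→d23:-→d24:-→d25:-→d26:-→d27:-→d28:H2 -> H2
  add 240.0.0.0/5 -> H3 at depth 5
  add 234.64.30.193/32 -> H3 at depth 32
  lookup 234.64.30.193: bits 11101010010000000001111011000001 walk d0:H2→d1:-→d2:-→d3:-→d4:-→d5:-→d6:-→d7:-→d8:-→d9:-→d10:-→d11:-→d12:-→d13:-→d14:-→d15:-→d16:-→d17:-→d18:-→d19:-→d20:-→d21:-→d22:-→d23:-→d24:-→d25:-→d26:-→d27:-→d28:-→d29:-→d30:-→d31:-→d32:H3 -> H3
  lookup 234.64.30.209: bits 111010100100000000011110110 walk d0:H2→d1:-→d2:-→d3:-→d4:-→d5:-→d6:-→d7:-→d8:-→d9:-→d10:-→d11:-→d12:-→d13:-→d14:-→d15:-→d16:-→d17:-→d18:-→d19:-→d20:-→d21:-→d22:-→d23:-→d24:-→d25:-→d26:-→d27:- -> H2
  add 234.64.30.0/24 -> H3 at depth 24
  lookup 240.0.0.44: bits 1111000 walk d0:H2→d1:-→d2:-→d3:-→d4:-→d5:H3→d6:-→d7:- -> H3
  add 234.64.16.0/20 -> H2 at depth 20
  lookup 240.0.6.3: bits 1111000 walk d0:H2→d1:-→d2:-→d3:-→d4:-→d5:H3→d6:-→d7:- -> H3
  add 241.104.253.80/28 -> H0 at depth 28
  add 241.96.0.0/11 -> H2 at depth 11
  add 234.64.0.0/14 -> H2 at depth 14
  lookup 234.64.16.194: bits 11101010010000000001 walk d0:H2→d1:-→d2:-→d3:-→d4:-→d5:-→d6:-→d7:-→d8:-→d9:-→d10:-→d11:-→d12:-→d13:-→d14:H2→d15:-→d16:-→d17:-→d18:-→d19:-→d20:H2 -> H2
  add 241.104.253.94/32 -> H3 at depth 32
  del 234.64.30.193/32 (clear depth 32)
  lookup 241.96.69.129: bits 111100010110 walk d0:H2→d1:-→d2:-→d3:-→d4:-→d5:H3→d6:-→d7:-→d8:-→d9:-→d10:-→d11:H2→d12:- -> H2
  add 241.0.0.0/8 -> H3 at depth 8
  add 234.64.30.0/24 -> H3 at depth 24
  add 234.64.30.0/24 -> H0 at depth 24
  add 241.104.253.92/30 -> H3 at depth 30
  add 0.0.0.0/0 -> H2 at depth 0
  add 241.104.253.94/32 -> H0 at depth 32
  lookup 63.0.157.61: bits ε walk d0:H2 -> H2
  add 0.0.0.0/0 -> H1 at depth 0
  add 234.64.0.0/15 -> H1 at depth 15
  del 241.96.0.0/11 (clear depth 11)
  lookup 202.179.200.169: bits 11 walk d0:H1→d1:-→d2:- -> H1
  add 241.104.240.0/20 -> H3 at depth 20
  add 234.64.0.0/16 -> H0 at depth 16
  del 241.104.253.80/28 (clear depth 28)

== LOOKUPS ==
["H2","H3","H2","H3","H3","H2","H2","H2","H1"]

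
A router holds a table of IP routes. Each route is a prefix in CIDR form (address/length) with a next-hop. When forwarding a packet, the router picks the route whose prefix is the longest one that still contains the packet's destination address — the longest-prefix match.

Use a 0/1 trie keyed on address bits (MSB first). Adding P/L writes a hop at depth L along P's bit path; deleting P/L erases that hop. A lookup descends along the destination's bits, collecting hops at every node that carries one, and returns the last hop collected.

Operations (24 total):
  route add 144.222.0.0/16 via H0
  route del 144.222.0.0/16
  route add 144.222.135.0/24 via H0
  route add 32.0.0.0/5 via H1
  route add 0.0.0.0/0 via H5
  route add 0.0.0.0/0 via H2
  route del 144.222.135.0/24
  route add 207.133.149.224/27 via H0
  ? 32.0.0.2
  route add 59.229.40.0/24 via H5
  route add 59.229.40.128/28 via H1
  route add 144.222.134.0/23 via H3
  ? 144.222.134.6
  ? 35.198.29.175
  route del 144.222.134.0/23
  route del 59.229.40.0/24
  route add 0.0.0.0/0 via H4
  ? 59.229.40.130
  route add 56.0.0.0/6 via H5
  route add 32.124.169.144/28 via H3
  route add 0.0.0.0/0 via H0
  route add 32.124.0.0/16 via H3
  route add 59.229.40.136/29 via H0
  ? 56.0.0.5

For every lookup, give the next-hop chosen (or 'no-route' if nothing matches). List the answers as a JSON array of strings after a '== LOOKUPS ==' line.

Process each operation:
  + 144.222.0.0/16 (H0) depth=16
  del 144.222.0.0/16 (clear depth 16)
  + 144.222.135.0/24 (H0) depth=24
  + 32.0.0.0/5 (H1) depth=5
  + 0.0.0.0/0 (H5) depth=0
  + 0.0.0.0/0 (H2) depth=0
  del 144.222.135.0/24 (clear depth 24)
  + 207.133.149.224/27 (H0) depth=27
  lookup 32.0.0.2: bits 00100 walk d0:H2→d1:-→d2:-→d3:-→d4:-→d5:H1 -> H1
  + 59.229.40.0/24 (H5) depth=24
  + 59.229.40.128/28 (H1) depth=28
  + 144.222.134.0/23 (H3) depth=23
  lookup 144.222.134.6: bits 10010000110111101000011 walk d0:H2→d1:-→d2:-→d3:-→d4:-→d5:-→d6:-→d7:-→d8:-→d9:-→d10:-→d11:-→d12:-→d13:-→d14:-→d15:-→d16:-→d17:-→d18:-→d19:-→d20:-→d21:-→d22:-→d23:H3 -> H3
  lookup 35.198.29.175: bits 00100 walk d0:H2→d1:-→d2:-→d3:-→d4:-→d5:H1 -> H1
  del 144.222.134.0/23 (clear depth 23)
  del 59.229.40.0/24 (clear depth 24)
  + 0.0.0.0/0 (H4) depth=0
  lookup 59.229.40.130: bits 0011101111100101001010001000 walk d0:H4→d1:-→d2:-→d3:-→d4:-→d5:-→d6:-→d7:-→d8:-→d9:-→d10:-→d11:-→d12:-→d13:-→d14:-→d15:-→d16:-→d17:-→d18:-→d19:-→d20:-→d21:-→d22:-→d23:-→d24:-→d25:-→d26:-→d27:-→d28:H1 -> H1
  + 56.0.0.0/6 (H5) depth=6
  + 32.124.169.144/28 (H3) depth=28
  + 0.0.0.0/0 (H0) depth=0
  + 32.124.0.0/16 (H3) depth=16
  + 59.229.40.136/29 (H0) depth=29
  lookup 56.0.0.5: bits 001110 walk d0:H0→d1:-→d2:-→d3:-→d4:-→d5:-→d6:H5 -> H5

== LOOKUPS ==
["H1","H3","H1","H1","H5"]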